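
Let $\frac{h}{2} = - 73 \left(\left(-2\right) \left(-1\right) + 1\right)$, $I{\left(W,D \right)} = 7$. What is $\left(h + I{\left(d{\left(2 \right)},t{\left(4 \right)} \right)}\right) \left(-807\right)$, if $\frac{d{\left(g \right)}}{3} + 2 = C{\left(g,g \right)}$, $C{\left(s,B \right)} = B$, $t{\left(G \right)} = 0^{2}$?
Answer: $347817$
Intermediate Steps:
$t{\left(G \right)} = 0$
$d{\left(g \right)} = -6 + 3 g$
$h = -438$ ($h = 2 \left(- 73 \left(\left(-2\right) \left(-1\right) + 1\right)\right) = 2 \left(- 73 \left(2 + 1\right)\right) = 2 \left(\left(-73\right) 3\right) = 2 \left(-219\right) = -438$)
$\left(h + I{\left(d{\left(2 \right)},t{\left(4 \right)} \right)}\right) \left(-807\right) = \left(-438 + 7\right) \left(-807\right) = \left(-431\right) \left(-807\right) = 347817$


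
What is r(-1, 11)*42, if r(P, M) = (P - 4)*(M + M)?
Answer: -4620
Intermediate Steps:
r(P, M) = 2*M*(-4 + P) (r(P, M) = (-4 + P)*(2*M) = 2*M*(-4 + P))
r(-1, 11)*42 = (2*11*(-4 - 1))*42 = (2*11*(-5))*42 = -110*42 = -4620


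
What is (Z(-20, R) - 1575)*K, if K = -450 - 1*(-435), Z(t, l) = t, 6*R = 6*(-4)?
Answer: 23925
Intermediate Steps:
R = -4 (R = (6*(-4))/6 = (⅙)*(-24) = -4)
K = -15 (K = -450 + 435 = -15)
(Z(-20, R) - 1575)*K = (-20 - 1575)*(-15) = -1595*(-15) = 23925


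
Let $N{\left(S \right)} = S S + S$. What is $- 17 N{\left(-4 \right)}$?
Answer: $-204$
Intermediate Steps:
$N{\left(S \right)} = S + S^{2}$ ($N{\left(S \right)} = S^{2} + S = S + S^{2}$)
$- 17 N{\left(-4 \right)} = - 17 \left(- 4 \left(1 - 4\right)\right) = - 17 \left(\left(-4\right) \left(-3\right)\right) = \left(-17\right) 12 = -204$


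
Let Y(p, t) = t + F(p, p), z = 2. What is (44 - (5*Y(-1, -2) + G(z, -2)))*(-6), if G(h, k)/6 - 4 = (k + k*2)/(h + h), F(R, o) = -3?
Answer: -324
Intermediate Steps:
G(h, k) = 24 + 9*k/h (G(h, k) = 24 + 6*((k + k*2)/(h + h)) = 24 + 6*((k + 2*k)/((2*h))) = 24 + 6*((3*k)*(1/(2*h))) = 24 + 6*(3*k/(2*h)) = 24 + 9*k/h)
Y(p, t) = -3 + t (Y(p, t) = t - 3 = -3 + t)
(44 - (5*Y(-1, -2) + G(z, -2)))*(-6) = (44 - (5*(-3 - 2) + (24 + 9*(-2)/2)))*(-6) = (44 - (5*(-5) + (24 + 9*(-2)*(½))))*(-6) = (44 - (-25 + (24 - 9)))*(-6) = (44 - (-25 + 15))*(-6) = (44 - 1*(-10))*(-6) = (44 + 10)*(-6) = 54*(-6) = -324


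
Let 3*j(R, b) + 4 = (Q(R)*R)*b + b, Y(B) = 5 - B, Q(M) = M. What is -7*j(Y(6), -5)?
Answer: 98/3 ≈ 32.667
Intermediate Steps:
j(R, b) = -4/3 + b/3 + b*R²/3 (j(R, b) = -4/3 + ((R*R)*b + b)/3 = -4/3 + (R²*b + b)/3 = -4/3 + (b*R² + b)/3 = -4/3 + (b + b*R²)/3 = -4/3 + (b/3 + b*R²/3) = -4/3 + b/3 + b*R²/3)
-7*j(Y(6), -5) = -7*(-4/3 + (⅓)*(-5) + (⅓)*(-5)*(5 - 1*6)²) = -7*(-4/3 - 5/3 + (⅓)*(-5)*(5 - 6)²) = -7*(-4/3 - 5/3 + (⅓)*(-5)*(-1)²) = -7*(-4/3 - 5/3 + (⅓)*(-5)*1) = -7*(-4/3 - 5/3 - 5/3) = -7*(-14/3) = 98/3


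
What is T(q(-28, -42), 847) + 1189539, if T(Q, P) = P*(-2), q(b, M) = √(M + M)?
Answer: 1187845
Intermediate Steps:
q(b, M) = √2*√M (q(b, M) = √(2*M) = √2*√M)
T(Q, P) = -2*P
T(q(-28, -42), 847) + 1189539 = -2*847 + 1189539 = -1694 + 1189539 = 1187845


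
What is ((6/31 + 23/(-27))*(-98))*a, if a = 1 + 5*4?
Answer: 377986/279 ≈ 1354.8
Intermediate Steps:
a = 21 (a = 1 + 20 = 21)
((6/31 + 23/(-27))*(-98))*a = ((6/31 + 23/(-27))*(-98))*21 = ((6*(1/31) + 23*(-1/27))*(-98))*21 = ((6/31 - 23/27)*(-98))*21 = -551/837*(-98)*21 = (53998/837)*21 = 377986/279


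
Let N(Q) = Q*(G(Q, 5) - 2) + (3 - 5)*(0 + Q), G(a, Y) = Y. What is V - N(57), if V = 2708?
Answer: 2651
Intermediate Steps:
N(Q) = Q (N(Q) = Q*(5 - 2) + (3 - 5)*(0 + Q) = Q*3 - 2*Q = 3*Q - 2*Q = Q)
V - N(57) = 2708 - 1*57 = 2708 - 57 = 2651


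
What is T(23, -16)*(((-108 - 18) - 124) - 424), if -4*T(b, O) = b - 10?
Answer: 4381/2 ≈ 2190.5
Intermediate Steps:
T(b, O) = 5/2 - b/4 (T(b, O) = -(b - 10)/4 = -(-10 + b)/4 = 5/2 - b/4)
T(23, -16)*(((-108 - 18) - 124) - 424) = (5/2 - 1/4*23)*(((-108 - 18) - 124) - 424) = (5/2 - 23/4)*((-126 - 124) - 424) = -13*(-250 - 424)/4 = -13/4*(-674) = 4381/2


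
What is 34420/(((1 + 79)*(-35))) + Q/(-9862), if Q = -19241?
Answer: -7139381/690340 ≈ -10.342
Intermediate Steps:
34420/(((1 + 79)*(-35))) + Q/(-9862) = 34420/(((1 + 79)*(-35))) - 19241/(-9862) = 34420/((80*(-35))) - 19241*(-1/9862) = 34420/(-2800) + 19241/9862 = 34420*(-1/2800) + 19241/9862 = -1721/140 + 19241/9862 = -7139381/690340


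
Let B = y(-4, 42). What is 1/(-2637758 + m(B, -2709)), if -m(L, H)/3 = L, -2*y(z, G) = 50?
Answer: -1/2637683 ≈ -3.7912e-7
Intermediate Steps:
y(z, G) = -25 (y(z, G) = -1/2*50 = -25)
B = -25
m(L, H) = -3*L
1/(-2637758 + m(B, -2709)) = 1/(-2637758 - 3*(-25)) = 1/(-2637758 + 75) = 1/(-2637683) = -1/2637683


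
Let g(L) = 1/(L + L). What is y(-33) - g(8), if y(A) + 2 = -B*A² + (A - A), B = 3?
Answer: -52305/16 ≈ -3269.1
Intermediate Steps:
y(A) = -2 - 3*A² (y(A) = -2 + (-3*A² + (A - A)) = -2 + (-3*A² + 0) = -2 - 3*A²)
g(L) = 1/(2*L)
y(-33) - g(8) = (-2 - 3*(-33)²) - 1/(2*8) = (-2 - 3*1089) - 1/(2*8) = (-2 - 3267) - 1*1/16 = -3269 - 1/16 = -52305/16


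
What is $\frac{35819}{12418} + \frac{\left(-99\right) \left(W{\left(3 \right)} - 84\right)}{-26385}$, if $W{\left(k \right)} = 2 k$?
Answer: $\frac{40437739}{15602330} \approx 2.5918$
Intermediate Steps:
$\frac{35819}{12418} + \frac{\left(-99\right) \left(W{\left(3 \right)} - 84\right)}{-26385} = \frac{35819}{12418} + \frac{\left(-99\right) \left(2 \cdot 3 - 84\right)}{-26385} = 35819 \cdot \frac{1}{12418} + - 99 \left(6 - 84\right) \left(- \frac{1}{26385}\right) = \frac{5117}{1774} + \left(-99\right) \left(-78\right) \left(- \frac{1}{26385}\right) = \frac{5117}{1774} + 7722 \left(- \frac{1}{26385}\right) = \frac{5117}{1774} - \frac{2574}{8795} = \frac{40437739}{15602330}$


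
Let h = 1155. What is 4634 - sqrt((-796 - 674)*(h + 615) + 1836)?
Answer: 4634 - 24*I*sqrt(4514) ≈ 4634.0 - 1612.5*I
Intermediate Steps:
4634 - sqrt((-796 - 674)*(h + 615) + 1836) = 4634 - sqrt((-796 - 674)*(1155 + 615) + 1836) = 4634 - sqrt(-1470*1770 + 1836) = 4634 - sqrt(-2601900 + 1836) = 4634 - sqrt(-2600064) = 4634 - 24*I*sqrt(4514)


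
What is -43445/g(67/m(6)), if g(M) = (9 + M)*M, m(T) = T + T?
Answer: -1251216/2345 ≈ -533.57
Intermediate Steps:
m(T) = 2*T
g(M) = M*(9 + M)
-43445/g(67/m(6)) = -43445*12/(67*(9 + 67/((2*6)))) = -43445*12/(67*(9 + 67/12)) = -43445/((67/12)*(175/12)) = -43445/11725/144 = -43445*144/11725 = -1251216/2345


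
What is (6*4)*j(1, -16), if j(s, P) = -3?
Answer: -72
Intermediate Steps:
(6*4)*j(1, -16) = (6*4)*(-3) = 24*(-3) = -72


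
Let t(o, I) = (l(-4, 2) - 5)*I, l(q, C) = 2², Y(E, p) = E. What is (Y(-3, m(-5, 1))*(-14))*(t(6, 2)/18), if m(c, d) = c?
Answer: -14/3 ≈ -4.6667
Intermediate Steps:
l(q, C) = 4
t(o, I) = -I (t(o, I) = (4 - 5)*I = -I)
(Y(-3, m(-5, 1))*(-14))*(t(6, 2)/18) = (-3*(-14))*(-1*2/18) = 42*(-2*1/18) = 42*(-⅑) = -14/3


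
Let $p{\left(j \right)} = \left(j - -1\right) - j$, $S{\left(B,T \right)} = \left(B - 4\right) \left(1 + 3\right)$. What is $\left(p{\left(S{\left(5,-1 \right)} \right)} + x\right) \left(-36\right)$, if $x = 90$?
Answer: $-3276$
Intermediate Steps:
$S{\left(B,T \right)} = -16 + 4 B$ ($S{\left(B,T \right)} = \left(-4 + B\right) 4 = -16 + 4 B$)
$p{\left(j \right)} = 1$ ($p{\left(j \right)} = \left(j + 1\right) - j = \left(1 + j\right) - j = 1$)
$\left(p{\left(S{\left(5,-1 \right)} \right)} + x\right) \left(-36\right) = \left(1 + 90\right) \left(-36\right) = 91 \left(-36\right) = -3276$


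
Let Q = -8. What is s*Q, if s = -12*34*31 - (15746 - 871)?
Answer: 220184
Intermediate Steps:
s = -27523 (s = -408*31 - 1*14875 = -12648 - 14875 = -27523)
s*Q = -27523*(-8) = 220184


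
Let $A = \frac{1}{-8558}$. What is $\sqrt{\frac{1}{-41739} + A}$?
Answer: $\frac{i \sqrt{17966207201514}}{357202362} \approx 0.011866 i$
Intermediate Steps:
$A = - \frac{1}{8558} \approx -0.00011685$
$\sqrt{\frac{1}{-41739} + A} = \sqrt{\frac{1}{-41739} - \frac{1}{8558}} = \sqrt{- \frac{1}{41739} - \frac{1}{8558}} = \sqrt{- \frac{50297}{357202362}} = \frac{i \sqrt{17966207201514}}{357202362}$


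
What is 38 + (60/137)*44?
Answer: 7846/137 ≈ 57.270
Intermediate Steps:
38 + (60/137)*44 = 38 + 2640/137 = 7846/137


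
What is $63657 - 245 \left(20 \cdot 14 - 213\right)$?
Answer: $47242$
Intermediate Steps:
$63657 - 245 \left(20 \cdot 14 - 213\right) = 63657 - 245 \left(280 - 213\right) = 63657 - 16415 = 47242$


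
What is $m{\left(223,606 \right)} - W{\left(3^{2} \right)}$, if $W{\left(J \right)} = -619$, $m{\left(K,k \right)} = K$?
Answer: $842$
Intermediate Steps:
$m{\left(223,606 \right)} - W{\left(3^{2} \right)} = 223 - -619 = 223 + 619 = 842$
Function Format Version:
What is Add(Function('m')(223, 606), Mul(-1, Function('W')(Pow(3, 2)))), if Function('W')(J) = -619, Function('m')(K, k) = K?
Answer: 842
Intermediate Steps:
Add(Function('m')(223, 606), Mul(-1, Function('W')(Pow(3, 2)))) = Add(223, Mul(-1, -619)) = Add(223, 619) = 842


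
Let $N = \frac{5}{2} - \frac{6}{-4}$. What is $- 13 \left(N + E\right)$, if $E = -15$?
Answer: $143$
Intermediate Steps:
$N = 4$ ($N = 5 \cdot \frac{1}{2} - - \frac{3}{2} = \frac{5}{2} + \frac{3}{2} = 4$)
$- 13 \left(N + E\right) = - 13 \left(4 - 15\right) = \left(-13\right) \left(-11\right) = 143$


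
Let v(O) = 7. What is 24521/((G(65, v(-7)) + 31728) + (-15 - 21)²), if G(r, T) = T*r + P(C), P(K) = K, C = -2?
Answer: 24521/33477 ≈ 0.73247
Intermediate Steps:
G(r, T) = -2 + T*r (G(r, T) = T*r - 2 = -2 + T*r)
24521/((G(65, v(-7)) + 31728) + (-15 - 21)²) = 24521/(((-2 + 7*65) + 31728) + (-15 - 21)²) = 24521/(((-2 + 455) + 31728) + (-36)²) = 24521/((453 + 31728) + 1296) = 24521/(32181 + 1296) = 24521/33477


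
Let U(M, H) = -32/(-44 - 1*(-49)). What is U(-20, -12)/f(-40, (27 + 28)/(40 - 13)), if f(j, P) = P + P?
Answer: -432/275 ≈ -1.5709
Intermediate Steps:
U(M, H) = -32/5 (U(M, H) = -32/(-44 + 49) = -32/5)
f(j, P) = 2*P
U(-20, -12)/f(-40, (27 + 28)/(40 - 13)) = -32*(40 - 13)/(2*(27 + 28))/5 = -32/(5*(2*(55/27))) = -32/(5*110/27) = -32/5*27/110 = -432/275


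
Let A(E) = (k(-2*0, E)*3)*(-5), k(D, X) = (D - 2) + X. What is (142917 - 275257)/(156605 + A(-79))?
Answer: -509/607 ≈ -0.83855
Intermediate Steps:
k(D, X) = -2 + D + X (k(D, X) = (-2 + D) + X = -2 + D + X)
A(E) = 30 - 15*E (A(E) = ((-2 - 2*0 + E)*3)*(-5) = ((-2 + 0 + E)*3)*(-5) = ((-2 + E)*3)*(-5) = (-6 + 3*E)*(-5) = 30 - 15*E)
(142917 - 275257)/(156605 + A(-79)) = (142917 - 275257)/(156605 + (30 - 15*(-79))) = -132340/(156605 + (30 + 1185)) = -132340/(156605 + 1215) = -132340/157820 = -132340*1/157820 = -509/607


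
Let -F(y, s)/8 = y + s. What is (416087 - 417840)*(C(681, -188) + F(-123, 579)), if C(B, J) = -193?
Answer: 6733273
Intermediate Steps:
F(y, s) = -8*s - 8*y (F(y, s) = -8*(y + s) = -8*(s + y) = -8*s - 8*y)
(416087 - 417840)*(C(681, -188) + F(-123, 579)) = (416087 - 417840)*(-193 + (-8*579 - 8*(-123))) = -1753*(-193 + (-4632 + 984)) = -1753*(-193 - 3648) = -1753*(-3841) = 6733273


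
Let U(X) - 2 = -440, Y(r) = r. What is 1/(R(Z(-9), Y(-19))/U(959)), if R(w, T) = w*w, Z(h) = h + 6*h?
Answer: -146/1323 ≈ -0.11036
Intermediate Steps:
U(X) = -438 (U(X) = 2 - 440 = -438)
Z(h) = 7*h
R(w, T) = w**2
1/(R(Z(-9), Y(-19))/U(959)) = 1/((7*(-9))**2/(-438)) = 1/((-63)**2*(-1/438)) = 1/(3969*(-1/438)) = 1/(-1323/146) = -146/1323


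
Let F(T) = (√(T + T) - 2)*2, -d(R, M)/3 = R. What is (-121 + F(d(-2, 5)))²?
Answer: 15673 - 1000*√3 ≈ 13941.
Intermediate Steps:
d(R, M) = -3*R
F(T) = -4 + 2*√2*√T (F(T) = (√(2*T) - 2)*2 = (√2*√T - 2)*2 = (-2 + √2*√T)*2 = -4 + 2*√2*√T)
(-121 + F(d(-2, 5)))² = (-121 + (-4 + 2*√2*√(-3*(-2))))² = (-121 + (-4 + 2*√2*√6))² = (-121 + (-4 + 4*√3))² = (-125 + 4*√3)²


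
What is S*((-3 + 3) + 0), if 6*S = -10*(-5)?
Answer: 0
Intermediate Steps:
S = 25/3 (S = (-10*(-5))/6 = (⅙)*50 = 25/3 ≈ 8.3333)
S*((-3 + 3) + 0) = 25*((-3 + 3) + 0)/3 = 25*(0 + 0)/3 = (25/3)*0 = 0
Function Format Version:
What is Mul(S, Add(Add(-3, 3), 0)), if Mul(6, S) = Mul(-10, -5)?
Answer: 0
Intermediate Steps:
S = Rational(25, 3) (S = Mul(Rational(1, 6), Mul(-10, -5)) = Mul(Rational(1, 6), 50) = Rational(25, 3) ≈ 8.3333)
Mul(S, Add(Add(-3, 3), 0)) = Mul(Rational(25, 3), Add(Add(-3, 3), 0)) = Mul(Rational(25, 3), Add(0, 0)) = Mul(Rational(25, 3), 0) = 0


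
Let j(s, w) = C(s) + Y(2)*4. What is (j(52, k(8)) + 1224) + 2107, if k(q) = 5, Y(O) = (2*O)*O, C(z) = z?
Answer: 3415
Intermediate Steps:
Y(O) = 2*O²
j(s, w) = 32 + s (j(s, w) = s + (2*2²)*4 = s + (2*4)*4 = s + 8*4 = s + 32 = 32 + s)
(j(52, k(8)) + 1224) + 2107 = ((32 + 52) + 1224) + 2107 = (84 + 1224) + 2107 = 1308 + 2107 = 3415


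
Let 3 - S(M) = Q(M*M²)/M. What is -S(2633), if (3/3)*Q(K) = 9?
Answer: -7890/2633 ≈ -2.9966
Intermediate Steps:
Q(K) = 9
S(M) = 3 - 9/M
-S(2633) = -(3 - 9/2633) = -1*7890/2633 = -7890/2633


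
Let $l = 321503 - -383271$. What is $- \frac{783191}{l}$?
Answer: $- \frac{783191}{704774} \approx -1.1113$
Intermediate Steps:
$l = 704774$ ($l = 321503 + 383271 = 704774$)
$- \frac{783191}{l} = - \frac{783191}{704774}$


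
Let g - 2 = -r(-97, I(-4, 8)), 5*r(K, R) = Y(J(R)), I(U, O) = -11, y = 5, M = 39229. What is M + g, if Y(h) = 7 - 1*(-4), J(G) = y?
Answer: 196144/5 ≈ 39229.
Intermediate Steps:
J(G) = 5
Y(h) = 11 (Y(h) = 7 + 4 = 11)
r(K, R) = 11/5 (r(K, R) = (⅕)*11 = 11/5)
g = -⅕ (g = 2 - 1*11/5 = 2 - 11/5 = -⅕ ≈ -0.20000)
M + g = 39229 - ⅕ = 196144/5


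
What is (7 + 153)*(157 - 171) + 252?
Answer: -1988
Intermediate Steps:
(7 + 153)*(157 - 171) + 252 = 160*(-14) + 252 = -2240 + 252 = -1988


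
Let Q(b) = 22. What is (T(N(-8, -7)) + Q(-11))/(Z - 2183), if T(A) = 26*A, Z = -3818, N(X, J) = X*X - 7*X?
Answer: -3142/6001 ≈ -0.52358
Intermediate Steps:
N(X, J) = X² - 7*X
(T(N(-8, -7)) + Q(-11))/(Z - 2183) = (26*(-8*(-7 - 8)) + 22)/(-3818 - 2183) = (26*(-8*(-15)) + 22)/(-6001) = (26*120 + 22)*(-1/6001) = (3120 + 22)*(-1/6001) = 3142*(-1/6001) = -3142/6001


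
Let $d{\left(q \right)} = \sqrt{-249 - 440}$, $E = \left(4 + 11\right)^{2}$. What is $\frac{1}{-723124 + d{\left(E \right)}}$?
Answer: $- \frac{723124}{522908320065} - \frac{i \sqrt{689}}{522908320065} \approx -1.3829 \cdot 10^{-6} - 5.0198 \cdot 10^{-11} i$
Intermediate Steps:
$E = 225$ ($E = 15^{2} = 225$)
$d{\left(q \right)} = i \sqrt{689}$ ($d{\left(q \right)} = \sqrt{-689} = i \sqrt{689}$)
$\frac{1}{-723124 + d{\left(E \right)}} = \frac{1}{-723124 + i \sqrt{689}}$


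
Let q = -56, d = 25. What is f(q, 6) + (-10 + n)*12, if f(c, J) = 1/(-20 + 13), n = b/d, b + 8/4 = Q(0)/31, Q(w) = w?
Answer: -21193/175 ≈ -121.10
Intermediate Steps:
b = -2 (b = -2 + 0/31 = -2 + 0*(1/31) = -2 + 0 = -2)
n = -2/25 ≈ -0.080000
f(c, J) = -⅐ (f(c, J) = 1/(-7) = -⅐)
f(q, 6) + (-10 + n)*12 = -⅐ + (-10 - 2/25)*12 = -⅐ - 252/25*12 = -⅐ - 3024/25 = -21193/175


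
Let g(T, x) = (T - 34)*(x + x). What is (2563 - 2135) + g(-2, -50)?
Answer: 4028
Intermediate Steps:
g(T, x) = 2*x*(-34 + T) (g(T, x) = (-34 + T)*(2*x) = 2*x*(-34 + T))
(2563 - 2135) + g(-2, -50) = (2563 - 2135) + 2*(-50)*(-34 - 2) = 428 + 2*(-50)*(-36) = 428 + 3600 = 4028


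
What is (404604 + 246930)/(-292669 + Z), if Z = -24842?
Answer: -217178/105837 ≈ -2.0520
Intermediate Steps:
(404604 + 246930)/(-292669 + Z) = (404604 + 246930)/(-292669 - 24842) = 651534/(-317511) = 651534*(-1/317511) = -217178/105837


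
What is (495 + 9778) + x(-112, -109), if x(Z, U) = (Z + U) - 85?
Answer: 9967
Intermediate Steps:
x(Z, U) = -85 + U + Z (x(Z, U) = (U + Z) - 85 = -85 + U + Z)
(495 + 9778) + x(-112, -109) = (495 + 9778) + (-85 - 109 - 112) = 10273 - 306 = 9967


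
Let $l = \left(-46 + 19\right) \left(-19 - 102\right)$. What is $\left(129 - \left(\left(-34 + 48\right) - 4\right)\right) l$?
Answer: $388773$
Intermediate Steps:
$l = 3267$ ($l = \left(-27\right) \left(-121\right) = 3267$)
$\left(129 - \left(\left(-34 + 48\right) - 4\right)\right) l = \left(129 - \left(\left(-34 + 48\right) - 4\right)\right) 3267 = \left(129 - \left(14 - 4\right)\right) 3267 = \left(129 - 10\right) 3267 = 119 \cdot 3267 = 388773$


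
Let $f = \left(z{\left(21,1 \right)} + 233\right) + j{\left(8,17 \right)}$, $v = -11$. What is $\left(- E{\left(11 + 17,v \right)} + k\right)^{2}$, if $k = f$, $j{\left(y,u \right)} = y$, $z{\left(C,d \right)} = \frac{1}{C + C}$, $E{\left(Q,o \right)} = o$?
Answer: $\frac{112042225}{1764} \approx 63516.0$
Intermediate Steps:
$z{\left(C,d \right)} = \frac{1}{2 C}$
$f = \frac{10123}{42}$ ($f = \left(\frac{1}{2 \cdot 21} + 233\right) + 8 = \left(\frac{1}{2} \cdot \frac{1}{21} + 233\right) + 8 = \left(\frac{1}{42} + 233\right) + 8 = \frac{9787}{42} + 8 = \frac{10123}{42} \approx 241.02$)
$k = \frac{10123}{42} \approx 241.02$
$\left(- E{\left(11 + 17,v \right)} + k\right)^{2} = \left(\left(-1\right) \left(-11\right) + \frac{10123}{42}\right)^{2} = \left(11 + \frac{10123}{42}\right)^{2} = \left(\frac{10585}{42}\right)^{2} = \frac{112042225}{1764}$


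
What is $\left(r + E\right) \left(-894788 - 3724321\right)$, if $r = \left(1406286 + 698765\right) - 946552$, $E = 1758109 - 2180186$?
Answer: $-3401613487998$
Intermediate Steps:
$E = -422077$ ($E = 1758109 - 2180186 = -422077$)
$r = 1158499$ ($r = 2105051 - 946552 = 1158499$)
$\left(r + E\right) \left(-894788 - 3724321\right) = \left(1158499 - 422077\right) \left(-894788 - 3724321\right) = 736422 \left(-4619109\right) = -3401613487998$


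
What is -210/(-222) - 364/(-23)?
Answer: 14273/851 ≈ 16.772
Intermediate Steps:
-210/(-222) - 364/(-23) = -210*(-1/222) - 364*(-1/23) = 35/37 + 364/23 = 14273/851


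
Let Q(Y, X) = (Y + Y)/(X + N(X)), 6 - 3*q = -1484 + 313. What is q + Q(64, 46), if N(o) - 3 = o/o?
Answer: 29617/75 ≈ 394.89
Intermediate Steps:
N(o) = 4 (N(o) = 3 + o/o = 3 + 1 = 4)
q = 1177/3 (q = 2 - (-1484 + 313)/3 = 2 - ⅓*(-1171) = 2 + 1171/3 = 1177/3 ≈ 392.33)
Q(Y, X) = 2*Y/(4 + X) (Q(Y, X) = (Y + Y)/(X + 4) = (2*Y)/(4 + X) = 2*Y/(4 + X))
q + Q(64, 46) = 1177/3 + 2*64/(4 + 46) = 1177/3 + 2*64/50 = 1177/3 + 2*64*(1/50) = 1177/3 + 64/25 = 29617/75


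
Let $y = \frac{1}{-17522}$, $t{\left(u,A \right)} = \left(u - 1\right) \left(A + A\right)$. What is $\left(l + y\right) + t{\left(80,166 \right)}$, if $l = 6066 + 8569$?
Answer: $\frac{716001485}{17522} \approx 40863.0$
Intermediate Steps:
$l = 14635$
$t{\left(u,A \right)} = 2 A \left(-1 + u\right)$ ($t{\left(u,A \right)} = \left(-1 + u\right) 2 A = 2 A \left(-1 + u\right)$)
$y = - \frac{1}{17522} \approx -5.7071 \cdot 10^{-5}$
$\left(l + y\right) + t{\left(80,166 \right)} = \left(14635 - \frac{1}{17522}\right) + 2 \cdot 166 \left(-1 + 80\right) = \frac{256434469}{17522} + 2 \cdot 166 \cdot 79 = \frac{256434469}{17522} + 26228 = \frac{716001485}{17522}$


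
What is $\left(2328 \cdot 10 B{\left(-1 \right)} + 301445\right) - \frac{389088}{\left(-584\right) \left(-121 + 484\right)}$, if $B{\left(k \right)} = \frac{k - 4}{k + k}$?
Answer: $\frac{3176760497}{8833} \approx 3.5965 \cdot 10^{5}$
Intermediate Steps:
$B{\left(k \right)} = \frac{-4 + k}{2 k}$
$\left(2328 \cdot 10 B{\left(-1 \right)} + 301445\right) - \frac{389088}{\left(-584\right) \left(-121 + 484\right)} = \left(2328 \cdot 10 \frac{-4 - 1}{2 \left(-1\right)} + 301445\right) - \frac{389088}{\left(-584\right) \left(-121 + 484\right)} = \left(2328 \cdot 10 \cdot \frac{1}{2} \left(-1\right) \left(-5\right) + 301445\right) - \frac{389088}{\left(-584\right) 363} = \left(2328 \cdot 10 \cdot \frac{5}{2} + 301445\right) - \frac{389088}{-211992} = \left(2328 \cdot 25 + 301445\right) - - \frac{16212}{8833} = \left(58200 + 301445\right) + \frac{16212}{8833} = 359645 + \frac{16212}{8833} = \frac{3176760497}{8833}$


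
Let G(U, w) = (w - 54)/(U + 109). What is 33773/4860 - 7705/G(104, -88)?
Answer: 56203223/4860 ≈ 11564.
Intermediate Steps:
G(U, w) = (-54 + w)/(109 + U)
33773/4860 - 7705/G(104, -88) = 33773/4860 - 7705*(109 + 104)/(-54 - 88) = 33773*(1/4860) - 7705/(-142/213) = 33773/4860 - 7705/((1/213)*(-142)) = 33773/4860 - 7705/(-⅔) = 33773/4860 - 7705*(-3/2) = 33773/4860 + 23115/2 = 56203223/4860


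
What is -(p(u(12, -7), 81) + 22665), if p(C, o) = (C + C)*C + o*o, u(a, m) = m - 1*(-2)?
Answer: -29276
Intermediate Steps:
u(a, m) = 2 + m (u(a, m) = m + 2 = 2 + m)
p(C, o) = o² + 2*C² (p(C, o) = (2*C)*C + o² = 2*C² + o² = o² + 2*C²)
-(p(u(12, -7), 81) + 22665) = -((81² + 2*(2 - 7)²) + 22665) = -((6561 + 2*(-5)²) + 22665) = -((6561 + 2*25) + 22665) = -((6561 + 50) + 22665) = -(6611 + 22665) = -1*29276 = -29276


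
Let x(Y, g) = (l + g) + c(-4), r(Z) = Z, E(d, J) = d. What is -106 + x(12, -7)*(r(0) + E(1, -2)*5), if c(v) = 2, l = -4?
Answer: -151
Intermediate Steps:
x(Y, g) = -2 + g (x(Y, g) = (-4 + g) + 2 = -2 + g)
-106 + x(12, -7)*(r(0) + E(1, -2)*5) = -106 + (-2 - 7)*(0 + 1*5) = -106 - 9*(0 + 5) = -106 - 9*5 = -106 - 45 = -151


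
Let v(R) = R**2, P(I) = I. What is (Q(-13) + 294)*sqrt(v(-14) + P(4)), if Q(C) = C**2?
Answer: 4630*sqrt(2) ≈ 6547.8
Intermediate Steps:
(Q(-13) + 294)*sqrt(v(-14) + P(4)) = ((-13)**2 + 294)*sqrt((-14)**2 + 4) = (169 + 294)*sqrt(196 + 4) = 463*sqrt(200) = 463*(10*sqrt(2)) = 4630*sqrt(2)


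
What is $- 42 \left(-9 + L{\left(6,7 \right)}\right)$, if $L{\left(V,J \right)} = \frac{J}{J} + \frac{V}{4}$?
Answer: $273$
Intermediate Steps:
$L{\left(V,J \right)} = 1 + \frac{V}{4}$ ($L{\left(V,J \right)} = 1 + V \frac{1}{4} = 1 + \frac{V}{4}$)
$- 42 \left(-9 + L{\left(6,7 \right)}\right) = - 42 \left(-9 + \left(1 + \frac{1}{4} \cdot 6\right)\right) = - 42 \left(-9 + \left(1 + \frac{3}{2}\right)\right) = - 42 \left(-9 + \frac{5}{2}\right) = \left(-42\right) \left(- \frac{13}{2}\right) = 273$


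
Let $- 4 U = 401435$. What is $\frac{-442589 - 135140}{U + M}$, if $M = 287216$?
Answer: $- \frac{2310916}{747429} \approx -3.0918$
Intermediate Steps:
$U = - \frac{401435}{4}$ ($U = \left(- \frac{1}{4}\right) 401435 = - \frac{401435}{4} \approx -1.0036 \cdot 10^{5}$)
$\frac{-442589 - 135140}{U + M} = \frac{-442589 - 135140}{- \frac{401435}{4} + 287216} = - \frac{577729}{\frac{747429}{4}} = \left(-577729\right) \frac{4}{747429} = - \frac{2310916}{747429}$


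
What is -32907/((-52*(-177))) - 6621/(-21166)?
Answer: -105928313/32468644 ≈ -3.2625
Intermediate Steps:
-32907/((-52*(-177))) - 6621/(-21166) = -32907/9204 - 6621*(-1/21166) = -32907*1/9204 + 6621/21166 = -10969/3068 + 6621/21166 = -105928313/32468644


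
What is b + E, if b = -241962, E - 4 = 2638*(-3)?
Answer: -249872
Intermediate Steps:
E = -7910 (E = 4 + 2638*(-3) = 4 - 7914 = -7910)
b + E = -241962 - 7910 = -249872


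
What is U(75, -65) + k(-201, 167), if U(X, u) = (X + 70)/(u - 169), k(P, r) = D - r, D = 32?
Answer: -31735/234 ≈ -135.62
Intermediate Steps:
k(P, r) = 32 - r
U(X, u) = (70 + X)/(-169 + u)
U(75, -65) + k(-201, 167) = (70 + 75)/(-169 - 65) + (32 - 1*167) = 145/(-234) + (32 - 167) = -1/234*145 - 135 = -145/234 - 135 = -31735/234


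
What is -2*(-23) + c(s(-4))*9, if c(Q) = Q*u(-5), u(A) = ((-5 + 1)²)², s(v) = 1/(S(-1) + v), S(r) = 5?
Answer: 2350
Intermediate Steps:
s(v) = 1/(5 + v)
u(A) = 256 (u(A) = ((-4)²)² = 16² = 256)
c(Q) = 256*Q (c(Q) = Q*256 = 256*Q)
-2*(-23) + c(s(-4))*9 = -2*(-23) + (256/(5 - 4))*9 = 46 + (256/1)*9 = 46 + (256*1)*9 = 46 + 256*9 = 46 + 2304 = 2350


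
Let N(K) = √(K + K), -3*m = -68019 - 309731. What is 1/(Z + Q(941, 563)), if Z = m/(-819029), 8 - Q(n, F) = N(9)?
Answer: 23685023795151/131503390705337 + 18111829576707*√2/263006781410674 ≈ 0.27750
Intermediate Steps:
m = 377750/3 (m = -(-68019 - 309731)/3 = -⅓*(-377750) = 377750/3 ≈ 1.2592e+5)
N(K) = √2*√K (N(K) = √(2*K) = √2*√K)
Q(n, F) = 8 - 3*√2 (Q(n, F) = 8 - √2*√9 = 8 - √2*3 = 8 - 3*√2)
Z = -377750/2457087 (Z = (377750/3)/(-819029) = (377750/3)*(-1/819029) = -377750/2457087 ≈ -0.15374)
1/(Z + Q(941, 563)) = 1/(-377750/2457087 + (8 - 3*√2)) = 1/(19278946/2457087 - 3*√2)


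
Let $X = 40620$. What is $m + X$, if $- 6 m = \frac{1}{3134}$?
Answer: $\frac{763818479}{18804} \approx 40620.0$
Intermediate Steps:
$m = - \frac{1}{18804}$ ($m = - \frac{1}{6 \cdot 3134} = \left(- \frac{1}{6}\right) \frac{1}{3134} = - \frac{1}{18804} \approx -5.318 \cdot 10^{-5}$)
$m + X = - \frac{1}{18804} + 40620 = \frac{763818479}{18804}$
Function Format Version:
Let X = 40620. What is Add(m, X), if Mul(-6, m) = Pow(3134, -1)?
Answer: Rational(763818479, 18804) ≈ 40620.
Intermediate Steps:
m = Rational(-1, 18804) (m = Mul(Rational(-1, 6), Pow(3134, -1)) = Mul(Rational(-1, 6), Rational(1, 3134)) = Rational(-1, 18804) ≈ -5.3180e-5)
Add(m, X) = Add(Rational(-1, 18804), 40620) = Rational(763818479, 18804)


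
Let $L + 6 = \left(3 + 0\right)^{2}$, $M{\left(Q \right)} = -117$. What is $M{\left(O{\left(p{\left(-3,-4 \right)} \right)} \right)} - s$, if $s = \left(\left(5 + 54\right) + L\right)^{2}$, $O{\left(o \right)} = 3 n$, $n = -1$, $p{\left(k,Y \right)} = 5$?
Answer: $-3961$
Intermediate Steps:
$O{\left(o \right)} = -3$ ($O{\left(o \right)} = 3 \left(-1\right) = -3$)
$L = 3$ ($L = -6 + \left(3 + 0\right)^{2} = -6 + 3^{2} = -6 + 9 = 3$)
$s = 3844$ ($s = \left(\left(5 + 54\right) + 3\right)^{2} = \left(59 + 3\right)^{2} = 62^{2} = 3844$)
$M{\left(O{\left(p{\left(-3,-4 \right)} \right)} \right)} - s = -117 - 3844 = -3961$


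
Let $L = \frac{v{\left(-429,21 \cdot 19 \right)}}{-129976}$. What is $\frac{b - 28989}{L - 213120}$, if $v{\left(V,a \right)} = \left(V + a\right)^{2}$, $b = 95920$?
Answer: $- \frac{2174855914}{6925121505} \approx -0.31405$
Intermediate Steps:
$L = - \frac{225}{32494}$ ($L = \frac{\left(-429 + 21 \cdot 19\right)^{2}}{-129976} = \left(-429 + 399\right)^{2} \left(- \frac{1}{129976}\right) = \left(-30\right)^{2} \left(- \frac{1}{129976}\right) = 900 \left(- \frac{1}{129976}\right) = - \frac{225}{32494} \approx -0.0069244$)
$\frac{b - 28989}{L - 213120} = \frac{95920 - 28989}{- \frac{225}{32494} - 213120} = \frac{66931}{- \frac{6925121505}{32494}} = 66931 \left(- \frac{32494}{6925121505}\right) = - \frac{2174855914}{6925121505}$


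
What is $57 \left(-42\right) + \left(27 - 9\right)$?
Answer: $-2376$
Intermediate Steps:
$57 \left(-42\right) + \left(27 - 9\right) = -2394 + \left(27 - 9\right) = -2394 + 18 = -2376$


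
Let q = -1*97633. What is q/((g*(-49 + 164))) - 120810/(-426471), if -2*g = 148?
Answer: 14221912081/1209756070 ≈ 11.756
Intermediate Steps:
g = -74 (g = -½*148 = -74)
q = -97633
q/((g*(-49 + 164))) - 120810/(-426471) = -97633*(-1/(74*(-49 + 164))) - 120810/(-426471) = -97633/((-74*115)) - 120810*(-1/426471) = -97633/(-8510) + 40270/142157 = -97633*(-1/8510) + 40270/142157 = 97633/8510 + 40270/142157 = 14221912081/1209756070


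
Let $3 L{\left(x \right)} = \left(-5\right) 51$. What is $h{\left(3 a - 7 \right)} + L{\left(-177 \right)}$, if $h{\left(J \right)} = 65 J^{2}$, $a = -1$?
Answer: $6415$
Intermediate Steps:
$L{\left(x \right)} = -85$ ($L{\left(x \right)} = \frac{\left(-5\right) 51}{3} = \frac{1}{3} \left(-255\right) = -85$)
$h{\left(3 a - 7 \right)} + L{\left(-177 \right)} = 65 \left(3 \left(-1\right) - 7\right)^{2} - 85 = 65 \left(-3 - 7\right)^{2} - 85 = 65 \left(-10\right)^{2} - 85 = 65 \cdot 100 - 85 = 6500 - 85 = 6415$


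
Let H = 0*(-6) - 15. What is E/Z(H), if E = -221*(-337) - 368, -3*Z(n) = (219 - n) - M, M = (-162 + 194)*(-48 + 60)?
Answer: 74109/50 ≈ 1482.2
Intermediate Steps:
H = -15 (H = 0 - 15 = -15)
M = 384 (M = 32*12 = 384)
Z(n) = 55 + n/3 (Z(n) = -((219 - n) - 1*384)/3 = -((219 - n) - 384)/3 = -(-165 - n)/3 = 55 + n/3)
E = 74109 (E = 74477 - 368 = 74109)
E/Z(H) = 74109/(55 + (1/3)*(-15)) = 74109/(55 - 5) = 74109/50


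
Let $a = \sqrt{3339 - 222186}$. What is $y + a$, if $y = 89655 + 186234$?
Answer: $275889 + i \sqrt{218847} \approx 2.7589 \cdot 10^{5} + 467.81 i$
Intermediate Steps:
$y = 275889$
$a = i \sqrt{218847}$ ($a = \sqrt{-218847} = i \sqrt{218847} \approx 467.81 i$)
$y + a = 275889 + i \sqrt{218847}$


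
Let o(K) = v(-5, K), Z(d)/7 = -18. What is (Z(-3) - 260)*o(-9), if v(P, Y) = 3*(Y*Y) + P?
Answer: -91868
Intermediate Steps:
Z(d) = -126 (Z(d) = 7*(-18) = -126)
v(P, Y) = P + 3*Y² (v(P, Y) = 3*Y² + P = P + 3*Y²)
o(K) = -5 + 3*K²
(Z(-3) - 260)*o(-9) = (-126 - 260)*(-5 + 3*(-9)²) = -386*(-5 + 3*81) = -386*(-5 + 243) = -386*238 = -91868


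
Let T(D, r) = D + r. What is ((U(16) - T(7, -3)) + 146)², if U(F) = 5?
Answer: 21609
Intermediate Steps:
((U(16) - T(7, -3)) + 146)² = ((5 - (7 - 3)) + 146)² = ((5 - 1*4) + 146)² = ((5 - 4) + 146)² = (1 + 146)² = 147² = 21609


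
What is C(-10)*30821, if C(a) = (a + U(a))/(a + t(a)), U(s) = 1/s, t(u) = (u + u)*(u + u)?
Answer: -3112921/3900 ≈ -798.18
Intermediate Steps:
t(u) = 4*u² (t(u) = (2*u)*(2*u) = 4*u²)
U(s) = 1/s
C(a) = (a + 1/a)/(a + 4*a²)
C(-10)*30821 = ((1 + (-10)²)/((-10)²*(1 + 4*(-10))))*30821 = ((1 + 100)/(100*(1 - 40)))*30821 = ((1/100)*101/(-39))*30821 = ((1/100)*(-1/39)*101)*30821 = -101/3900*30821 = -3112921/3900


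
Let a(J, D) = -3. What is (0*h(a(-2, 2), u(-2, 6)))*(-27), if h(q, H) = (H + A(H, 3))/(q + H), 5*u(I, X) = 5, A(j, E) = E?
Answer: 0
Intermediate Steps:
u(I, X) = 1 (u(I, X) = (⅕)*5 = 1)
h(q, H) = (3 + H)/(H + q) (h(q, H) = (H + 3)/(q + H) = (3 + H)/(H + q))
(0*h(a(-2, 2), u(-2, 6)))*(-27) = (0*((3 + 1)/(1 - 3)))*(-27) = (0*(4/(-2)))*(-27) = (0*(-½*4))*(-27) = (0*(-2))*(-27) = 0*(-27) = 0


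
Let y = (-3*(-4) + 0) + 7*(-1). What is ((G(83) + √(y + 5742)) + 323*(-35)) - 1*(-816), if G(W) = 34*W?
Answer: -7667 + √5747 ≈ -7591.2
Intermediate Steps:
y = 5 (y = (12 + 0) - 7 = 12 - 7 = 5)
((G(83) + √(y + 5742)) + 323*(-35)) - 1*(-816) = ((34*83 + √(5 + 5742)) + 323*(-35)) - 1*(-816) = ((2822 + √5747) - 11305) + 816 = (-8483 + √5747) + 816 = -7667 + √5747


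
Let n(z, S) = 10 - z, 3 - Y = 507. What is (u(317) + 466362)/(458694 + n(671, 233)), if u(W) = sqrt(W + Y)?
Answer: 466362/458033 + I*sqrt(187)/458033 ≈ 1.0182 + 2.9855e-5*I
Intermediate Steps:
Y = -504 (Y = 3 - 1*507 = 3 - 507 = -504)
u(W) = sqrt(-504 + W) (u(W) = sqrt(W - 504) = sqrt(-504 + W))
(u(317) + 466362)/(458694 + n(671, 233)) = (sqrt(-504 + 317) + 466362)/(458694 + (10 - 1*671)) = (sqrt(-187) + 466362)/(458694 + (10 - 671)) = (I*sqrt(187) + 466362)/(458694 - 661) = (466362 + I*sqrt(187))/458033 = (466362 + I*sqrt(187))*(1/458033) = 466362/458033 + I*sqrt(187)/458033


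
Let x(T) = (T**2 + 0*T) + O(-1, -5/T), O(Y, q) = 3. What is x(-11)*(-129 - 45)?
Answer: -21576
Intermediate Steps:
x(T) = 3 + T**2 (x(T) = (T**2 + 0*T) + 3 = (T**2 + 0) + 3 = T**2 + 3 = 3 + T**2)
x(-11)*(-129 - 45) = (3 + (-11)**2)*(-129 - 45) = (3 + 121)*(-174) = 124*(-174) = -21576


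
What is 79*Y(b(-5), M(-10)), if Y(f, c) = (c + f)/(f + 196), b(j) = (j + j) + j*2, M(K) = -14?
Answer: -1343/88 ≈ -15.261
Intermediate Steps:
b(j) = 4*j (b(j) = 2*j + 2*j = 4*j)
Y(f, c) = (c + f)/(196 + f)
79*Y(b(-5), M(-10)) = 79*((-14 + 4*(-5))/(196 + 4*(-5))) = 79*((-14 - 20)/(196 - 20)) = 79*(-34/176) = 79*((1/176)*(-34)) = 79*(-17/88) = -1343/88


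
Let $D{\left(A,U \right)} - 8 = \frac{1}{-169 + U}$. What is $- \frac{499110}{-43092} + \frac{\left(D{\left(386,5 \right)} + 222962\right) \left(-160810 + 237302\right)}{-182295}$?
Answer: $- \frac{557950175470991}{5964327810} \approx -93548.0$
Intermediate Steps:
$D{\left(A,U \right)} = 8 + \frac{1}{-169 + U}$
$- \frac{499110}{-43092} + \frac{\left(D{\left(386,5 \right)} + 222962\right) \left(-160810 + 237302\right)}{-182295} = - \frac{499110}{-43092} + \frac{\left(\frac{-1351 + 8 \cdot 5}{-169 + 5} + 222962\right) \left(-160810 + 237302\right)}{-182295} = \left(-499110\right) \left(- \frac{1}{43092}\right) + \left(\frac{-1351 + 40}{-164} + 222962\right) 76492 \left(- \frac{1}{182295}\right) = \frac{83185}{7182} + \left(\left(- \frac{1}{164}\right) \left(-1311\right) + 222962\right) 76492 \left(- \frac{1}{182295}\right) = \frac{83185}{7182} + \left(\frac{1311}{164} + 222962\right) 76492 \left(- \frac{1}{182295}\right) = \frac{83185}{7182} + \frac{36567079}{164} \cdot 76492 \left(- \frac{1}{182295}\right) = \frac{83185}{7182} + \frac{699272251717}{41} \left(- \frac{1}{182295}\right) = \frac{83185}{7182} - \frac{699272251717}{7474095} = - \frac{557950175470991}{5964327810}$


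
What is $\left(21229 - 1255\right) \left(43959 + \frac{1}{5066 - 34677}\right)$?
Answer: $\frac{25999555541352}{29611} \approx 8.7804 \cdot 10^{8}$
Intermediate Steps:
$\left(21229 - 1255\right) \left(43959 + \frac{1}{5066 - 34677}\right) = 19974 \left(43959 + \frac{1}{-29611}\right) = 19974 \left(43959 - \frac{1}{29611}\right) = 19974 \cdot \frac{1301669948}{29611} = \frac{25999555541352}{29611}$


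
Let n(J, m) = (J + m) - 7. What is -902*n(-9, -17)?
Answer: 29766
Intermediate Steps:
n(J, m) = -7 + J + m
-902*n(-9, -17) = -902*(-7 - 9 - 17) = -902*(-33) = 29766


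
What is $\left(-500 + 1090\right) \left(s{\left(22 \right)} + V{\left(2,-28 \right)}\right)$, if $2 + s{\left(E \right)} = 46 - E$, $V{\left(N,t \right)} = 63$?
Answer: $50150$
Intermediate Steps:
$s{\left(E \right)} = 44 - E$ ($s{\left(E \right)} = -2 - \left(-46 + E\right) = 44 - E$)
$\left(-500 + 1090\right) \left(s{\left(22 \right)} + V{\left(2,-28 \right)}\right) = \left(-500 + 1090\right) \left(\left(44 - 22\right) + 63\right) = 590 \left(\left(44 - 22\right) + 63\right) = 590 \left(22 + 63\right) = 590 \cdot 85 = 50150$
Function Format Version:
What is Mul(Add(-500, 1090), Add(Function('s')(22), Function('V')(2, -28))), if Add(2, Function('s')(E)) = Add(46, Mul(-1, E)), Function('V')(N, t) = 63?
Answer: 50150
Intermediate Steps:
Function('s')(E) = Add(44, Mul(-1, E)) (Function('s')(E) = Add(-2, Add(46, Mul(-1, E))) = Add(44, Mul(-1, E)))
Mul(Add(-500, 1090), Add(Function('s')(22), Function('V')(2, -28))) = Mul(Add(-500, 1090), Add(Add(44, Mul(-1, 22)), 63)) = Mul(590, Add(Add(44, -22), 63)) = Mul(590, Add(22, 63)) = Mul(590, 85) = 50150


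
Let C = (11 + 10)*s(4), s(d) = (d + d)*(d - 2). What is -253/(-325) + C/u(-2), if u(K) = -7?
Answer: -15347/325 ≈ -47.222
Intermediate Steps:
s(d) = 2*d*(-2 + d) (s(d) = (2*d)*(-2 + d) = 2*d*(-2 + d))
C = 336 (C = (11 + 10)*(2*4*(-2 + 4)) = 21*(2*4*2) = 21*16 = 336)
-253/(-325) + C/u(-2) = -253/(-325) + 336/(-7) = -253*(-1/325) + 336*(-⅐) = 253/325 - 48 = -15347/325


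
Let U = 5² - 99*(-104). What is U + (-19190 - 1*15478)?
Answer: -24347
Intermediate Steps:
U = 10321 (U = 25 + 10296 = 10321)
U + (-19190 - 1*15478) = 10321 + (-19190 - 1*15478) = 10321 + (-19190 - 15478) = 10321 - 34668 = -24347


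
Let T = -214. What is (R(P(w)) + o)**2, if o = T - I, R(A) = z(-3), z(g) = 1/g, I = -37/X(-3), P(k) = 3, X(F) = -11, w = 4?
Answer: 51609856/1089 ≈ 47392.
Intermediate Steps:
I = 37/11 (I = -37/(-11) = -37*(-1/11) = 37/11 ≈ 3.3636)
R(A) = -1/3 (R(A) = 1/(-3) = -1/3)
o = -2391/11 (o = -214 - 1*37/11 = -214 - 37/11 = -2391/11 ≈ -217.36)
(R(P(w)) + o)**2 = (-1/3 - 2391/11)**2 = (-7184/33)**2 = 51609856/1089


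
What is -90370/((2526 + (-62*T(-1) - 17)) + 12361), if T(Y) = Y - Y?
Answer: -9037/1487 ≈ -6.0773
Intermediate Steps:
T(Y) = 0
-90370/((2526 + (-62*T(-1) - 17)) + 12361) = -90370/((2526 + (-62*0 - 17)) + 12361) = -90370/((2526 + (0 - 17)) + 12361) = -90370/((2526 - 17) + 12361) = -90370/(2509 + 12361) = -90370/14870 = -90370*1/14870 = -9037/1487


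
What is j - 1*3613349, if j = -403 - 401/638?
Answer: -2305574177/638 ≈ -3.6138e+6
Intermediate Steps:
j = -257515/638 (j = -403 - 401*1/638 = -403 - 401/638 = -257515/638 ≈ -403.63)
j - 1*3613349 = -257515/638 - 1*3613349 = -257515/638 - 3613349 = -2305574177/638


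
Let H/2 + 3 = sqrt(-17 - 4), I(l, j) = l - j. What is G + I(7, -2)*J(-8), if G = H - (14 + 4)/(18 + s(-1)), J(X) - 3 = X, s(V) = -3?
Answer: -261/5 + 2*I*sqrt(21) ≈ -52.2 + 9.1651*I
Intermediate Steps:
J(X) = 3 + X
H = -6 + 2*I*sqrt(21) (H = -6 + 2*sqrt(-17 - 4) = -6 + 2*sqrt(-21) = -6 + 2*(I*sqrt(21)) = -6 + 2*I*sqrt(21) ≈ -6.0 + 9.1651*I)
G = -36/5 + 2*I*sqrt(21) (G = (-6 + 2*I*sqrt(21)) - (14 + 4)/(18 - 3) = (-6 + 2*I*sqrt(21)) - 18/15 = (-6 + 2*I*sqrt(21)) - 1*6/5 = (-6 + 2*I*sqrt(21)) - 6/5 = -36/5 + 2*I*sqrt(21) ≈ -7.2 + 9.1651*I)
G + I(7, -2)*J(-8) = (-36/5 + 2*I*sqrt(21)) + (7 - 1*(-2))*(3 - 8) = (-36/5 + 2*I*sqrt(21)) + (7 + 2)*(-5) = (-36/5 + 2*I*sqrt(21)) + 9*(-5) = (-36/5 + 2*I*sqrt(21)) - 45 = -261/5 + 2*I*sqrt(21)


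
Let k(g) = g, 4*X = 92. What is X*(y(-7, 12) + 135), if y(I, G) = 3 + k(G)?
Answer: 3450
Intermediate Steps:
X = 23 (X = (¼)*92 = 23)
y(I, G) = 3 + G
X*(y(-7, 12) + 135) = 23*((3 + 12) + 135) = 23*(15 + 135) = 23*150 = 3450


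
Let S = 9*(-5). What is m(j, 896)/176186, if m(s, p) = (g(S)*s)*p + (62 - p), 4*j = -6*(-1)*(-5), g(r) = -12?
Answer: 39903/88093 ≈ 0.45296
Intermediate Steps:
S = -45
j = -15/2 (j = (-6*(-1)*(-5))/4 = (6*(-5))/4 = (¼)*(-30) = -15/2 ≈ -7.5000)
m(s, p) = 62 - p - 12*p*s (m(s, p) = (-12*s)*p + (62 - p) = -12*p*s + (62 - p) = 62 - p - 12*p*s)
m(j, 896)/176186 = (62 - 1*896 - 12*896*(-15/2))/176186 = (62 - 896 + 80640)*(1/176186) = 79806*(1/176186) = 39903/88093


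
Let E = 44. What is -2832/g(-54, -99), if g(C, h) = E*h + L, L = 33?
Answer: 944/1441 ≈ 0.65510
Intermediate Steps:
g(C, h) = 33 + 44*h (g(C, h) = 44*h + 33 = 33 + 44*h)
-2832/g(-54, -99) = -2832/(33 + 44*(-99)) = -2832/(33 - 4356) = -2832/(-4323) = -2832*(-1/4323) = 944/1441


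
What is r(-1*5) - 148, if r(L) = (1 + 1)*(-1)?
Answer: -150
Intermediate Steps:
r(L) = -2 (r(L) = 2*(-1) = -2)
r(-1*5) - 148 = -2 - 148 = -150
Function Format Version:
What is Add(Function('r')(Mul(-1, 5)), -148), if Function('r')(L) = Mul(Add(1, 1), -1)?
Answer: -150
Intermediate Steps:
Function('r')(L) = -2 (Function('r')(L) = Mul(2, -1) = -2)
Add(Function('r')(Mul(-1, 5)), -148) = Add(-2, -148) = -150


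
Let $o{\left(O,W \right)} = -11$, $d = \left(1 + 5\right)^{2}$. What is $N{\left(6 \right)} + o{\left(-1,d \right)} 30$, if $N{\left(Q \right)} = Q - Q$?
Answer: $-330$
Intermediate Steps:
$N{\left(Q \right)} = 0$
$d = 36$ ($d = 6^{2} = 36$)
$N{\left(6 \right)} + o{\left(-1,d \right)} 30 = 0 - 330 = -330$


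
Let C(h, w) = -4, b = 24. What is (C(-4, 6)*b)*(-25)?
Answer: 2400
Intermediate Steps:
(C(-4, 6)*b)*(-25) = -4*24*(-25) = -96*(-25) = 2400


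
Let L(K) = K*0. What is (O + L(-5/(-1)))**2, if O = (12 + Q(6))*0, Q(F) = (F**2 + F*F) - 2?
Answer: 0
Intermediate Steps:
Q(F) = -2 + 2*F**2 (Q(F) = (F**2 + F**2) - 2 = 2*F**2 - 2 = -2 + 2*F**2)
O = 0 (O = (12 + (-2 + 2*6**2))*0 = (12 + (-2 + 2*36))*0 = (12 + (-2 + 72))*0 = (12 + 70)*0 = 82*0 = 0)
L(K) = 0
(O + L(-5/(-1)))**2 = (0 + 0)**2 = 0**2 = 0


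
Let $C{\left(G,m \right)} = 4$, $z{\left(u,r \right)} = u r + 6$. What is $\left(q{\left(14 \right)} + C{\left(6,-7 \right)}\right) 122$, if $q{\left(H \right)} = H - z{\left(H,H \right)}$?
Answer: $-22448$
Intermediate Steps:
$z{\left(u,r \right)} = 6 + r u$ ($z{\left(u,r \right)} = r u + 6 = 6 + r u$)
$q{\left(H \right)} = -6 + H - H^{2}$ ($q{\left(H \right)} = H - \left(6 + H H\right) = H - \left(6 + H^{2}\right) = -6 + H - H^{2}$)
$\left(q{\left(14 \right)} + C{\left(6,-7 \right)}\right) 122 = \left(\left(-6 + 14 - 14^{2}\right) + 4\right) 122 = \left(\left(-6 + 14 - 196\right) + 4\right) 122 = \left(-188 + 4\right) 122 = \left(-184\right) 122 = -22448$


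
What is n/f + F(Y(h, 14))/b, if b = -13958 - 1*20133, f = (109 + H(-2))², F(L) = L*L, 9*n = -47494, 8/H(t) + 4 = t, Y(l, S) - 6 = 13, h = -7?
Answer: -1656780723/3556679939 ≈ -0.46582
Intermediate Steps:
Y(l, S) = 19 (Y(l, S) = 6 + 13 = 19)
H(t) = 8/(-4 + t)
n = -47494/9 (n = (⅑)*(-47494) = -47494/9 ≈ -5277.1)
F(L) = L²
f = 104329/9 (f = (109 + 8/(-4 - 2))² = (109 + 8/(-6))² = (109 + 8*(-⅙))² = (109 - 4/3)² = (323/3)² = 104329/9 ≈ 11592.)
b = -34091 (b = -13958 - 20133 = -34091)
n/f + F(Y(h, 14))/b = -47494/(9*104329/9) + 19²/(-34091) = -47494/9*9/104329 + 361*(-1/34091) = -47494/104329 - 361/34091 = -1656780723/3556679939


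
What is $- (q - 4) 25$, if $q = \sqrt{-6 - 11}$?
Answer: $100 - 25 i \sqrt{17} \approx 100.0 - 103.08 i$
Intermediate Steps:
$q = i \sqrt{17}$ ($q = \sqrt{-17} = i \sqrt{17} \approx 4.1231 i$)
$- (q - 4) 25 = - (i \sqrt{17} - 4) 25 = - (-4 + i \sqrt{17}) 25 = \left(4 - i \sqrt{17}\right) 25 = 100 - 25 i \sqrt{17}$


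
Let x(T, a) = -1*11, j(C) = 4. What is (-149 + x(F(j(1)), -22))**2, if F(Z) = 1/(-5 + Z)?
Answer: 25600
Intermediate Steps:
x(T, a) = -11
(-149 + x(F(j(1)), -22))**2 = (-149 - 11)**2 = (-160)**2 = 25600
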